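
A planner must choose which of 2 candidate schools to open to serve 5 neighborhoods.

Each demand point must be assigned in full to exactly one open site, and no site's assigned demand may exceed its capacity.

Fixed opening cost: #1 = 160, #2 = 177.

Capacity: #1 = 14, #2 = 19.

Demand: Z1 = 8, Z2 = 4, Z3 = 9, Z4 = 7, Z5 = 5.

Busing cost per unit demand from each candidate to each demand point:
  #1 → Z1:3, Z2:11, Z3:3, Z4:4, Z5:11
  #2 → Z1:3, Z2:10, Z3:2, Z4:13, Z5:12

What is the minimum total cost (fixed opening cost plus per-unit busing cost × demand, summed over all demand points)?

Open {#1, #2}; cheapest assignment that respects the capacities:
  #1 (cap 14, load 14): Z3, Z5 — cost 9×3 + 5×11 = 82
  #2 (cap 19, load 19): Z1, Z2, Z4 — cost 8×3 + 4×10 + 7×13 = 155
  Shipping 237, fixed 337 → total 574.
  Any other capacity-feasible assignment to {#1, #2} ships for at least 237.
Total demand is 33 and no other set of sites has combined capacity ≥ 33, so {#1, #2} is the only feasible choice of open sites. Minimum: 574.

574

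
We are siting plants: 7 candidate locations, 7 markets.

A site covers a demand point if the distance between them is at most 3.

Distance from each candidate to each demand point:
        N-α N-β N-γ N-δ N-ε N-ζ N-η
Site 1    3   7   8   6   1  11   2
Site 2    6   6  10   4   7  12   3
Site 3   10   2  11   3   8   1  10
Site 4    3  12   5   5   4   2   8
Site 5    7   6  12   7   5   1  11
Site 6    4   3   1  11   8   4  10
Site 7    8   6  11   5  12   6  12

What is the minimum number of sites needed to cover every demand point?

Coverage sets (demand points within 3 of each site):
  Site 1: {N-α, N-ε, N-η}
  Site 2: {N-η}
  Site 3: {N-β, N-δ, N-ζ}
  Site 4: {N-α, N-ζ}
  Site 5: {N-ζ}
  Site 6: {N-β, N-γ}
  Site 7: {}
No 2 sites suffice: every size-2 union leaves at least one demand point uncovered.
But {Site 1, Site 3, Site 6} covers everything, so the minimum is 3.

3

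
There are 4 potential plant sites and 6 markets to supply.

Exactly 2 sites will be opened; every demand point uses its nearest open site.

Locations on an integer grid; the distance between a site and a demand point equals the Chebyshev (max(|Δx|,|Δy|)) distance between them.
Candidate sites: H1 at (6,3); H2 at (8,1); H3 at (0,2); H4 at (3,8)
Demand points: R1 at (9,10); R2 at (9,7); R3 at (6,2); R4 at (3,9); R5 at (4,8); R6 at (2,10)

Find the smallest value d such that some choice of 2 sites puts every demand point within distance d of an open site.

Open {H1, H4}.
  Farthest demand point is R1 at distance 6 (to H4); all others are ≤ 6.
With {H2, H4} the worst case is 6.
With {H3, H4} the worst case is 6.
No size-2 selection achieves below 6.

6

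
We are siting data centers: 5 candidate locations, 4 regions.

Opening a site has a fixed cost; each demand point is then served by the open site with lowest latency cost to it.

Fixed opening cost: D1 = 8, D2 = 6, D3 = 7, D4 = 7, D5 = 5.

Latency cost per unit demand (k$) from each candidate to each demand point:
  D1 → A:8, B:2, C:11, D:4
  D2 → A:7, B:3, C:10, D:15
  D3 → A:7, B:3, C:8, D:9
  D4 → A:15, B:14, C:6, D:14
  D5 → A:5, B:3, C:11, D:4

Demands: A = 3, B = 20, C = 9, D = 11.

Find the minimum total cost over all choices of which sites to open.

173

Open {D1, D4, D5}: assign each demand point to its cheapest open site.
  A→D5 3×5=15, B→D1 20×2=40, C→D4 9×6=54, D→D1 11×4=44
  latency cost 153, fixed 20 → total 173.
Compare {D1, D4}: latency cost 162 + fixed 15 = 177.
Compare {D1, D2, D4, D5}: latency cost 153 + fixed 26 = 179.
Compare {D1, D2, D4}: latency cost 159 + fixed 21 = 180.
All other subsets cost ≥ 177. Minimum total cost: 173.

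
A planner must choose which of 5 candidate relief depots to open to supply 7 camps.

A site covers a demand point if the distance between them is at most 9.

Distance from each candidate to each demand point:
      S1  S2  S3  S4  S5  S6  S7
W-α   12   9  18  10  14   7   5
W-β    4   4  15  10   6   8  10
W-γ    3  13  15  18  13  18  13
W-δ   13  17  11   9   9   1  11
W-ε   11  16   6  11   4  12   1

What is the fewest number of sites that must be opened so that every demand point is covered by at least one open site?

3

Coverage sets (demand points within 9 of each site):
  W-α: {S2, S6, S7}
  W-β: {S1, S2, S5, S6}
  W-γ: {S1}
  W-δ: {S4, S5, S6}
  W-ε: {S3, S5, S7}
No 2 sites suffice: every size-2 union leaves at least one demand point uncovered.
But {W-β, W-δ, W-ε} covers everything, so the minimum is 3.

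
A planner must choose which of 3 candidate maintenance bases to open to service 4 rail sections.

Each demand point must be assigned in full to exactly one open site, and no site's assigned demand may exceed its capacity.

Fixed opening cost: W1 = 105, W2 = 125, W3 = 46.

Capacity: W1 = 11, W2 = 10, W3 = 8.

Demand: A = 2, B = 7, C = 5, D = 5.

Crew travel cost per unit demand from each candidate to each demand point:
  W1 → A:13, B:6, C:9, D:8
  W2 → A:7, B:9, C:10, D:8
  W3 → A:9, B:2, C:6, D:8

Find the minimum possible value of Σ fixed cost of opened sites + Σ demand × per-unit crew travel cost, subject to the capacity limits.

388

Open {W1, W2}; cheapest assignment that respects the capacities:
  W1 (cap 11, load 9): A, B — cost 2×13 + 7×6 = 68
  W2 (cap 10, load 10): C, D — cost 5×10 + 5×8 = 90
  Shipping 158, fixed 230 → total 388.
  Any other capacity-feasible assignment to {W1, W2} ships for at least 158.
Compare {W1, W2, W3}: its best feasible assignment gives total 389.
Every other set of open sites that can feasibly serve all demand totals ≥ 389 even under its best assignment. Minimum: 388.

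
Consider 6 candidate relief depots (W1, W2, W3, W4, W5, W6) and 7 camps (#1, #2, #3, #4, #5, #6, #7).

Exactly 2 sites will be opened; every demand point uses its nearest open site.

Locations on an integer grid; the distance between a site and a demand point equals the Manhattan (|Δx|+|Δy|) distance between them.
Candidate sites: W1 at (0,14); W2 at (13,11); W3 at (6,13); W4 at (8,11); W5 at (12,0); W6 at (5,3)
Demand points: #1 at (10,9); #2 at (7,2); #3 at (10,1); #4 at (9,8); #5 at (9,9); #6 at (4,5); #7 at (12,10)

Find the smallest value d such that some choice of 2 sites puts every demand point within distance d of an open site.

Open {W2, W6}.
  Farthest demand point is #3 at distance 7 (to W6); all others are ≤ 7.
With {W4, W6} the worst case is 7.
With {W3, W6} the worst case is 9.
No size-2 selection achieves below 7.

7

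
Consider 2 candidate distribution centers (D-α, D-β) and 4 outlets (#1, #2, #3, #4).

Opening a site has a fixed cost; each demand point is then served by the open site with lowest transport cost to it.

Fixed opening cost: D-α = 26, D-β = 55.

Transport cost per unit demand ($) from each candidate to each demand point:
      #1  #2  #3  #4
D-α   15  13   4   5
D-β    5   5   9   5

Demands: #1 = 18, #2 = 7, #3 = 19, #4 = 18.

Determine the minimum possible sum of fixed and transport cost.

Open {D-α, D-β}: assign each demand point to its cheapest open site.
  #1→D-β 18×5=90, #2→D-β 7×5=35, #3→D-α 19×4=76, #4→D-α 18×5=90
  transport cost 291, fixed 81 → total 372.
Compare {D-β}: transport cost 386 + fixed 55 = 441.
Compare {D-α}: transport cost 527 + fixed 26 = 553.

372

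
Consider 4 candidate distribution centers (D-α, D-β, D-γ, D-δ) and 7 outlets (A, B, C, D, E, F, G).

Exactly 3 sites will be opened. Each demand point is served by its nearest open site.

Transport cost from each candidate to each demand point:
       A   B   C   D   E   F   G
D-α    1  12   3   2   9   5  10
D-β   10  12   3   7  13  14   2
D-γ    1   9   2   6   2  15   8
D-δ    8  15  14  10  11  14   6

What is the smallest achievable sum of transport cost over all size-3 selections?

23

Open {D-α, D-β, D-γ}.
  A→D-α 1, B→D-γ 9, C→D-γ 2, D→D-α 2, E→D-γ 2, F→D-α 5, G→D-β 2  ⇒ total 23.
Compare {D-α, D-γ, D-δ}: total 27.
Compare {D-α, D-β, D-δ}: total 34.
No size-3 selection does better; minimum is 23.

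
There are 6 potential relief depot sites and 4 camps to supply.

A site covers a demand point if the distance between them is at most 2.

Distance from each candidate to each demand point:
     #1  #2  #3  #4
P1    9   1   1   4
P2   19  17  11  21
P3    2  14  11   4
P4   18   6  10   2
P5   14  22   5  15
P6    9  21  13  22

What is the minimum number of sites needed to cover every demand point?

Coverage sets (demand points within 2 of each site):
  P1: {#2, #3}
  P2: {}
  P3: {#1}
  P4: {#4}
  P5: {}
  P6: {}
No 2 sites suffice: every size-2 union leaves at least one demand point uncovered.
But {P1, P3, P4} covers everything, so the minimum is 3.

3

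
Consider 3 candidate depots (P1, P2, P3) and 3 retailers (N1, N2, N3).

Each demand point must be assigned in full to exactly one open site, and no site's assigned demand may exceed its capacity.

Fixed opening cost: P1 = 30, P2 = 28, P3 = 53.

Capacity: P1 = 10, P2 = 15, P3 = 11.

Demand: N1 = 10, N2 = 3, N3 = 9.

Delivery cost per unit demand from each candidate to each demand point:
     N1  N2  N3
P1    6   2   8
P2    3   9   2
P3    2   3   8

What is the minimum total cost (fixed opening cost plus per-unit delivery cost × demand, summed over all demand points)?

Open {P2, P3}; cheapest assignment that respects the capacities:
  P2 (cap 15, load 12): N2, N3 — cost 3×9 + 9×2 = 45
  P3 (cap 11, load 10): N1 — cost 10×2 = 20
  Shipping 65, fixed 81 → total 146.
  Any other capacity-feasible assignment to {P2, P3} ships for at least 65.
Compare {P1, P2, P3}: its best feasible assignment gives total 155.
Compare {P1, P2}: its best feasible assignment gives total 163.
Every other set of open sites that can feasibly serve all demand totals ≥ 155 even under its best assignment. Minimum: 146.

146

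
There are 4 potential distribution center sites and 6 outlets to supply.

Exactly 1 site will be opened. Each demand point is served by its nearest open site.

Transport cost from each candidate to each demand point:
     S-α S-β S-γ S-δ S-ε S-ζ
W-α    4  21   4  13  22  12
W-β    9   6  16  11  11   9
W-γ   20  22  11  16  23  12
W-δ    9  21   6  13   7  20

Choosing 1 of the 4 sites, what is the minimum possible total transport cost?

Open {W-β}.
  S-α→W-β 9, S-β→W-β 6, S-γ→W-β 16, S-δ→W-β 11, S-ε→W-β 11, S-ζ→W-β 9  ⇒ total 62.
Compare {W-α}: total 76.
Compare {W-δ}: total 76.
No size-1 selection does better; minimum is 62.

62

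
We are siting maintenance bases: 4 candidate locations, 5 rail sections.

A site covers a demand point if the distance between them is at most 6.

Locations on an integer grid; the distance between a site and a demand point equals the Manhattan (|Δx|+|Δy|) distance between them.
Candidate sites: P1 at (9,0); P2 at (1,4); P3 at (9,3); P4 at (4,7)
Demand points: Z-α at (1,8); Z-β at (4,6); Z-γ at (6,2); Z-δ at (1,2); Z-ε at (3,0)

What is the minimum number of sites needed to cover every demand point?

Coverage sets (demand points within 6 of each site):
  P1: {Z-γ, Z-ε}
  P2: {Z-α, Z-β, Z-δ, Z-ε}
  P3: {Z-γ}
  P4: {Z-α, Z-β}
No single site covers all 5 demand points.
But {P1, P2} covers everything, so the minimum is 2.

2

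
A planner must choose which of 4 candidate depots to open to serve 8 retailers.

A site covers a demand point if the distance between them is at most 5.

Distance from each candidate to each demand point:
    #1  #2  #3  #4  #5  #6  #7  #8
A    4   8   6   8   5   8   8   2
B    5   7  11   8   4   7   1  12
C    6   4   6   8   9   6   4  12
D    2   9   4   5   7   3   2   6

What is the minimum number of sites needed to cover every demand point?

3

Coverage sets (demand points within 5 of each site):
  A: {#1, #5, #8}
  B: {#1, #5, #7}
  C: {#2, #7}
  D: {#1, #3, #4, #6, #7}
No 2 sites suffice: every size-2 union leaves at least one demand point uncovered.
But {A, C, D} covers everything, so the minimum is 3.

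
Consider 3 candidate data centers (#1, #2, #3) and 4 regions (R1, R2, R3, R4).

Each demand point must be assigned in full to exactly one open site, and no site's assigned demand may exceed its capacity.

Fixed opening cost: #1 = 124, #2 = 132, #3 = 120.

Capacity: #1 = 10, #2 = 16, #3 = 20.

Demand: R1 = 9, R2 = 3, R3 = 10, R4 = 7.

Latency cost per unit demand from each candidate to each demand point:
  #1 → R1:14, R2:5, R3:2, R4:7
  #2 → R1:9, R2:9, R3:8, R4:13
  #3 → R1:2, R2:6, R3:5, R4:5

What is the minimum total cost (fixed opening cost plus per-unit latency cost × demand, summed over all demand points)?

335

Open {#1, #3}; cheapest assignment that respects the capacities:
  #1 (cap 10, load 10): R3 — cost 10×2 = 20
  #3 (cap 20, load 19): R1, R2, R4 — cost 9×2 + 3×6 + 7×5 = 71
  Shipping 91, fixed 244 → total 335.
  Any other capacity-feasible assignment to {#1, #3} ships for at least 91.
Compare {#2, #3}: its best feasible assignment gives total 403.
Compare {#1, #2, #3}: its best feasible assignment gives total 467.
Every other set of open sites that can feasibly serve all demand totals ≥ 403 even under its best assignment. Minimum: 335.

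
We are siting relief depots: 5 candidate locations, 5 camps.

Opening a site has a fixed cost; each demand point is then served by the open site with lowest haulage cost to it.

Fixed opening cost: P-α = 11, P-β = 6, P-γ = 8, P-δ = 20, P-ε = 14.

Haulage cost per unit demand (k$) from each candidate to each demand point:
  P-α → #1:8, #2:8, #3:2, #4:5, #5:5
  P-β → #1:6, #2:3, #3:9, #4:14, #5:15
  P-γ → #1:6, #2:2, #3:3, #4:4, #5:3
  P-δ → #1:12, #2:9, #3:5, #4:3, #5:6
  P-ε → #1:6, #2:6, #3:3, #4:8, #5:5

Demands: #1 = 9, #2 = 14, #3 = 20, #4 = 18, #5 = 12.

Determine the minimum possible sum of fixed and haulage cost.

249

Open {P-α, P-γ}: assign each demand point to its cheapest open site.
  #1→P-γ 9×6=54, #2→P-γ 14×2=28, #3→P-α 20×2=40, #4→P-γ 18×4=72, #5→P-γ 12×3=36
  haulage cost 230, fixed 19 → total 249.
Compare {P-α, P-γ, P-δ}: haulage cost 212 + fixed 39 = 251.
Compare {P-α, P-β, P-γ}: haulage cost 230 + fixed 25 = 255.
Compare {P-α, P-β, P-γ, P-δ}: haulage cost 212 + fixed 45 = 257.
All other subsets cost ≥ 251. Minimum total cost: 249.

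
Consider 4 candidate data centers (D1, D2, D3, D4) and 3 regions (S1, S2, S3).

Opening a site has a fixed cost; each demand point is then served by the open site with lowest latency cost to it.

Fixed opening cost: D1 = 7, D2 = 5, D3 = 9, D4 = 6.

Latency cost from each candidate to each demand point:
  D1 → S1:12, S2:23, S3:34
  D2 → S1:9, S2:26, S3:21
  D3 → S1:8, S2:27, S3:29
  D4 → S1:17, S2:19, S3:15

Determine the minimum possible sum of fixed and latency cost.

Open {D2, D4}: assign each demand point to its cheapest open site.
  S1→D2 9, S2→D4 19, S3→D4 15
  latency cost 43, fixed 11 → total 54.
Compare {D4}: latency cost 51 + fixed 6 = 57.
Compare {D3, D4}: latency cost 42 + fixed 15 = 57.
Compare {D1, D4}: latency cost 46 + fixed 13 = 59.
All other subsets cost ≥ 57. Minimum total cost: 54.

54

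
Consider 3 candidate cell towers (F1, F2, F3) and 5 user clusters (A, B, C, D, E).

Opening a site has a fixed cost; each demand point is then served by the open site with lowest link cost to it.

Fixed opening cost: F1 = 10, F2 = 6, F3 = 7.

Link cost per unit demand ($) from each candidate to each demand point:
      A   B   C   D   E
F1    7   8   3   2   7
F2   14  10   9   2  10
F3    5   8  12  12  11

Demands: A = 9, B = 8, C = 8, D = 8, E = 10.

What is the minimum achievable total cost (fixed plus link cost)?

Open {F1, F3}: assign each demand point to its cheapest open site.
  A→F3 9×5=45, B→F1 8×8=64, C→F1 8×3=24, D→F1 8×2=16, E→F1 10×7=70
  link cost 219, fixed 17 → total 236.
Compare {F1, F2, F3}: link cost 219 + fixed 23 = 242.
Compare {F1}: link cost 237 + fixed 10 = 247.
Compare {F1, F2}: link cost 237 + fixed 16 = 253.
All other subsets cost ≥ 242. Minimum total cost: 236.

236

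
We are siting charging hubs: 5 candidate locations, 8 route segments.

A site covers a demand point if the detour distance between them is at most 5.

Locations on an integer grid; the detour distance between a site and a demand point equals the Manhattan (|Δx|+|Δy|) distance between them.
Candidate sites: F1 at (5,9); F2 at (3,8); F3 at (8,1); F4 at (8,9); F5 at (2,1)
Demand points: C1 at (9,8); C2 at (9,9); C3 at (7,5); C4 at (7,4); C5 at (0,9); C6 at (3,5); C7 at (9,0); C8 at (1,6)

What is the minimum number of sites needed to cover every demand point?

3

Coverage sets (demand points within 5 of each site):
  F1: {C1, C2, C5}
  F2: {C5, C6, C8}
  F3: {C3, C4, C7}
  F4: {C1, C2, C3}
  F5: {C6}
No 2 sites suffice: every size-2 union leaves at least one demand point uncovered.
But {F1, F2, F3} covers everything, so the minimum is 3.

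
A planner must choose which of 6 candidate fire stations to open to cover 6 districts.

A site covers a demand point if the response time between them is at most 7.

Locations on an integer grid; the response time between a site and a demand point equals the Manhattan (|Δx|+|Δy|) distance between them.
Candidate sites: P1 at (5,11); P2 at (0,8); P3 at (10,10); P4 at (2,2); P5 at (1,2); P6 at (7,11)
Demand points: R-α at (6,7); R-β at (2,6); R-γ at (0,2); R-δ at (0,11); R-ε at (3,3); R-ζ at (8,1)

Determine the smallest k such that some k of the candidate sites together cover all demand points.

2

Coverage sets (demand points within 7 of each site):
  P1: {R-α, R-δ}
  P2: {R-α, R-β, R-γ, R-δ}
  P3: {R-α}
  P4: {R-β, R-γ, R-ε, R-ζ}
  P5: {R-β, R-γ, R-ε}
  P6: {R-α, R-δ}
No single site covers all 6 demand points.
But {P1, P4} covers everything, so the minimum is 2.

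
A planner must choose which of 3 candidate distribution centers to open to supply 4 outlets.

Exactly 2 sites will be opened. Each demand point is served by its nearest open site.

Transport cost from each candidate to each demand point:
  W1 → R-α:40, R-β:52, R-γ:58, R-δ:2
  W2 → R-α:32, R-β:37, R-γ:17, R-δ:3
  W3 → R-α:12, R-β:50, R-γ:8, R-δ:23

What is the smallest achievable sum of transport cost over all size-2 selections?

Open {W2, W3}.
  R-α→W3 12, R-β→W2 37, R-γ→W3 8, R-δ→W2 3  ⇒ total 60.
Compare {W1, W3}: total 72.
Compare {W1, W2}: total 88.

60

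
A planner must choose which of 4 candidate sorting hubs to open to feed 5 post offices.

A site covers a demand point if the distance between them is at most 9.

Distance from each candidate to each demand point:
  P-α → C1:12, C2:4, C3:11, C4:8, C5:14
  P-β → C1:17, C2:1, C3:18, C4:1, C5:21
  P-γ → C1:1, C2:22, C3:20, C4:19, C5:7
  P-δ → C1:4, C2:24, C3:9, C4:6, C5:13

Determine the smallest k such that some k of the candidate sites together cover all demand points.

Coverage sets (demand points within 9 of each site):
  P-α: {C2, C4}
  P-β: {C2, C4}
  P-γ: {C1, C5}
  P-δ: {C1, C3, C4}
No 2 sites suffice: every size-2 union leaves at least one demand point uncovered.
But {P-α, P-γ, P-δ} covers everything, so the minimum is 3.

3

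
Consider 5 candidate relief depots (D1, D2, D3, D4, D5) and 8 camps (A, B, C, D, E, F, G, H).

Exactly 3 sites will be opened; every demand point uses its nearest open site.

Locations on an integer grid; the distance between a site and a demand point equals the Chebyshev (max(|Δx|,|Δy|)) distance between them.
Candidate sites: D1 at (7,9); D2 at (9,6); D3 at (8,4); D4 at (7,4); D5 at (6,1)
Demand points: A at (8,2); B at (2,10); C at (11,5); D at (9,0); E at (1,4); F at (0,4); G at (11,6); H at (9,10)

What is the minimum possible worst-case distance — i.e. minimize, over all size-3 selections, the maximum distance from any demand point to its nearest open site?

6

Open {D1, D2, D5}.
  Farthest demand point is F at distance 6 (to D5); all others are ≤ 6.
With {D1, D3, D5} the worst case is 6.
With {D1, D4, D5} the worst case is 6.
No size-3 selection achieves below 6.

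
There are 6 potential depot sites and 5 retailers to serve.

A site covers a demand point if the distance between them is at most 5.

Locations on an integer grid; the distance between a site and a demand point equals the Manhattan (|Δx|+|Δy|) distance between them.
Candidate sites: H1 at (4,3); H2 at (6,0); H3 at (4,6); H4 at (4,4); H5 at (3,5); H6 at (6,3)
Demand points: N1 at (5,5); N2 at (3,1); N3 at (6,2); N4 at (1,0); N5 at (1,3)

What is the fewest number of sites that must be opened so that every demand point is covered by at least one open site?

Coverage sets (demand points within 5 of each site):
  H1: {N1, N2, N3, N5}
  H2: {N2, N3, N4}
  H3: {N1}
  H4: {N1, N2, N3, N5}
  H5: {N1, N2, N5}
  H6: {N1, N2, N3, N5}
No single site covers all 5 demand points.
But {H1, H2} covers everything, so the minimum is 2.

2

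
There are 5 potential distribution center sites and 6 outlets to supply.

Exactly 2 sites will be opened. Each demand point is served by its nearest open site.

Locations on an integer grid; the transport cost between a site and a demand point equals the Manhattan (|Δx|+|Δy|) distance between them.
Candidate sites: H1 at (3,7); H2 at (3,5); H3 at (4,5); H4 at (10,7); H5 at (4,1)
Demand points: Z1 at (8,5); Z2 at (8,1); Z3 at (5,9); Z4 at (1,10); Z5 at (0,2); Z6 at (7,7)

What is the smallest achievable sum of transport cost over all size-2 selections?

Open {H1, H5}.
  Z1→H1 7, Z2→H5 4, Z3→H1 4, Z4→H1 5, Z5→H5 5, Z6→H1 4  ⇒ total 29.
Compare {H3, H5}: total 31.
Compare {H1, H3}: total 32.
No size-2 selection does better; minimum is 29.

29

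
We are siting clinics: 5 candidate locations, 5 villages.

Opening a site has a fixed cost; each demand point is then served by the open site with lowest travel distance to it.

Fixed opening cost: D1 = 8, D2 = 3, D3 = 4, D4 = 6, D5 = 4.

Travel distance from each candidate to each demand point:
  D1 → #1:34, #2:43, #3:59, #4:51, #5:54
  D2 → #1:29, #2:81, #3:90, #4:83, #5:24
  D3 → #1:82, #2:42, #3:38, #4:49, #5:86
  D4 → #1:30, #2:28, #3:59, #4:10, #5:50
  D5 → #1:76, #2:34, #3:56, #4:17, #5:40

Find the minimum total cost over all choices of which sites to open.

142

Open {D2, D3, D4}: assign each demand point to its cheapest open site.
  #1→D2 29, #2→D4 28, #3→D3 38, #4→D4 10, #5→D2 24
  travel distance 129, fixed 13 → total 142.
Compare {D2, D3, D4, D5}: travel distance 129 + fixed 17 = 146.
Compare {D1, D2, D3, D4}: travel distance 129 + fixed 21 = 150.
Compare {D2, D3, D5}: travel distance 142 + fixed 11 = 153.
All other subsets cost ≥ 146. Minimum total cost: 142.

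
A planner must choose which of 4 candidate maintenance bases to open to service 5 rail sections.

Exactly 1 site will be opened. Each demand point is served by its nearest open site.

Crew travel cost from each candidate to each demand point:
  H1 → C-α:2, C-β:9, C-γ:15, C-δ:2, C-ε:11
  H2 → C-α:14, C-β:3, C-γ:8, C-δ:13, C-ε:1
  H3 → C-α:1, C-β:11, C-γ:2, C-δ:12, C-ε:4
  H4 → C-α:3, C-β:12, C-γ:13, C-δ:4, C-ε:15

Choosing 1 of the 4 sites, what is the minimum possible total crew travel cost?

30

Open {H3}.
  C-α→H3 1, C-β→H3 11, C-γ→H3 2, C-δ→H3 12, C-ε→H3 4  ⇒ total 30.
Compare {H1}: total 39.
Compare {H2}: total 39.
No size-1 selection does better; minimum is 30.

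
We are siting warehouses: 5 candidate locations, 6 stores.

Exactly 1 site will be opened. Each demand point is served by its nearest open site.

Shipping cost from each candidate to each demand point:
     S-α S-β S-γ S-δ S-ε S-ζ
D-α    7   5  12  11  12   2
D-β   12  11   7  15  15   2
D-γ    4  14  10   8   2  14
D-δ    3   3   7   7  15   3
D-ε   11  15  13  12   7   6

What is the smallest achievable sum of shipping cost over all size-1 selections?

38

Open {D-δ}.
  S-α→D-δ 3, S-β→D-δ 3, S-γ→D-δ 7, S-δ→D-δ 7, S-ε→D-δ 15, S-ζ→D-δ 3  ⇒ total 38.
Compare {D-α}: total 49.
Compare {D-γ}: total 52.
No size-1 selection does better; minimum is 38.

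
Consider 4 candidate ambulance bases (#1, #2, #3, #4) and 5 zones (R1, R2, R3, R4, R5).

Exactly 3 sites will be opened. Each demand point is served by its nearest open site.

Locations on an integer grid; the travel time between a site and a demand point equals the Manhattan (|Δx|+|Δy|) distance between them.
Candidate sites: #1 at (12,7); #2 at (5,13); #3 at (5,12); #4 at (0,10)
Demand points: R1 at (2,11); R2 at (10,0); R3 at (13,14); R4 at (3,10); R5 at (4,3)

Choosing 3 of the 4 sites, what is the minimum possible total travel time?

33

Open {#1, #3, #4}.
  R1→#4 3, R2→#1 9, R3→#1 8, R4→#4 3, R5→#3 10  ⇒ total 33.
Compare {#1, #2, #4}: total 34.
Compare {#1, #2, #3}: total 35.
No size-3 selection does better; minimum is 33.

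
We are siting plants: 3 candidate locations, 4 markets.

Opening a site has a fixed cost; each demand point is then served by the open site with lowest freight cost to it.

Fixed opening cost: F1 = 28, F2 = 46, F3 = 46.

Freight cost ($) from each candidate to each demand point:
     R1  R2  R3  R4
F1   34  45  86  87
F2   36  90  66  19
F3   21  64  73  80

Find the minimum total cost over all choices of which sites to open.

Open {F1, F2}: assign each demand point to its cheapest open site.
  R1→F1 34, R2→F1 45, R3→F2 66, R4→F2 19
  freight cost 164, fixed 74 → total 238.
Compare {F2}: freight cost 211 + fixed 46 = 257.
Compare {F2, F3}: freight cost 170 + fixed 92 = 262.
Compare {F1, F2, F3}: freight cost 151 + fixed 120 = 271.
All other subsets cost ≥ 257. Minimum total cost: 238.

238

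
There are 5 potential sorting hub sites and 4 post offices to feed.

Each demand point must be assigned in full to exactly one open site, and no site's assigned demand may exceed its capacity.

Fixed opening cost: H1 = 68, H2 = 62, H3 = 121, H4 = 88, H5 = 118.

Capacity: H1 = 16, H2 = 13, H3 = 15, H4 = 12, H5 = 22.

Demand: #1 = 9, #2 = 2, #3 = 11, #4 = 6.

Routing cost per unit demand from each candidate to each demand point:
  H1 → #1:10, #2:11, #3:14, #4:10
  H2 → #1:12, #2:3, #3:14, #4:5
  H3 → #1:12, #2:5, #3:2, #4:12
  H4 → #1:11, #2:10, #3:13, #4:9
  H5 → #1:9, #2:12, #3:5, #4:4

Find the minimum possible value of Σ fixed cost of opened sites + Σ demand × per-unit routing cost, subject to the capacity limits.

Open {H2, H5}; cheapest assignment that respects the capacities:
  H2 (cap 13, load 8): #2, #4 — cost 2×3 + 6×5 = 36
  H5 (cap 22, load 20): #1, #3 — cost 9×9 + 11×5 = 136
  Shipping 172, fixed 180 → total 352.
  Any other capacity-feasible assignment to {H2, H5} ships for at least 172.
Compare {H1, H3}: its best feasible assignment gives total 371.
Compare {H3, H5}: its best feasible assignment gives total 376.
Every other set of open sites that can feasibly serve all demand totals ≥ 371 even under its best assignment. Minimum: 352.

352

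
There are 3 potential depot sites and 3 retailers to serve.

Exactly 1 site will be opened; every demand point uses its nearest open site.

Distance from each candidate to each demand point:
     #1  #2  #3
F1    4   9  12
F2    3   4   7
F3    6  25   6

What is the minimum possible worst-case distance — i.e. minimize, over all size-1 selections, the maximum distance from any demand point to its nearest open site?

Open {F2}.
  Farthest demand point is #3 at distance 7 (to F2); all others are ≤ 7.
With {F1} the worst case is 12.
With {F3} the worst case is 25.
No size-1 selection achieves below 7.

7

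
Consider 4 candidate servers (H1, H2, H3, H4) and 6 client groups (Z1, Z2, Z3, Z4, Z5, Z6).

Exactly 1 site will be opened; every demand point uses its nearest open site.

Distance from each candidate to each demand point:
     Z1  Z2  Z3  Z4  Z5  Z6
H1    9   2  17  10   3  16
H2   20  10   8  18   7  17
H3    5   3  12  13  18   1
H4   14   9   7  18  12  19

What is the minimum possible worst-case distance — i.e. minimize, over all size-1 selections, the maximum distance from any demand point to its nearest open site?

17

Open {H1}.
  Farthest demand point is Z3 at distance 17 (to H1); all others are ≤ 17.
With {H3} the worst case is 18.
With {H4} the worst case is 19.
No size-1 selection achieves below 17.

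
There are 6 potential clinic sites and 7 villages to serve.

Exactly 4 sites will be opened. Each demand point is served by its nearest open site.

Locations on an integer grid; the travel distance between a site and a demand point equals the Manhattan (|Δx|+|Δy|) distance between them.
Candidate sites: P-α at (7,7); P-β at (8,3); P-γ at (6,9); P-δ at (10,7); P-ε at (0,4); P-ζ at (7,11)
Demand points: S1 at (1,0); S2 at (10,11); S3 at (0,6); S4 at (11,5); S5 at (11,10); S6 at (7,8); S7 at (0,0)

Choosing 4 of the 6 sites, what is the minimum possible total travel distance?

Open {P-α, P-δ, P-ε, P-ζ}.
  S1→P-ε 5, S2→P-ζ 3, S3→P-ε 2, S4→P-δ 3, S5→P-δ 4, S6→P-α 1, S7→P-ε 4  ⇒ total 22.
Compare {P-α, P-β, P-δ, P-ε}: total 23.
Compare {P-α, P-γ, P-δ, P-ε}: total 23.
No size-4 selection does better; minimum is 22.

22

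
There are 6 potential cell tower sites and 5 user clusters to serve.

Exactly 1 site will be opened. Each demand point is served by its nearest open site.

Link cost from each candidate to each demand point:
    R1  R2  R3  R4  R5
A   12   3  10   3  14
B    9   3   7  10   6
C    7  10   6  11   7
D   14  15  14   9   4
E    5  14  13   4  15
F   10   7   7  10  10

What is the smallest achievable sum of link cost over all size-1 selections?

35

Open {B}.
  R1→B 9, R2→B 3, R3→B 7, R4→B 10, R5→B 6  ⇒ total 35.
Compare {C}: total 41.
Compare {A}: total 42.
No size-1 selection does better; minimum is 35.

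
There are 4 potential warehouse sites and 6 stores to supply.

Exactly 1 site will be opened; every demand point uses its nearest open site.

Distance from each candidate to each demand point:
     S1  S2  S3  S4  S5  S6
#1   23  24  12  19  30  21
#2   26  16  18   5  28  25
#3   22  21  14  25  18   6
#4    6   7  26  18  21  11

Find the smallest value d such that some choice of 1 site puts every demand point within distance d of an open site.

25

Open {#3}.
  Farthest demand point is S4 at distance 25 (to #3); all others are ≤ 25.
With {#4} the worst case is 26.
With {#2} the worst case is 28.
No size-1 selection achieves below 25.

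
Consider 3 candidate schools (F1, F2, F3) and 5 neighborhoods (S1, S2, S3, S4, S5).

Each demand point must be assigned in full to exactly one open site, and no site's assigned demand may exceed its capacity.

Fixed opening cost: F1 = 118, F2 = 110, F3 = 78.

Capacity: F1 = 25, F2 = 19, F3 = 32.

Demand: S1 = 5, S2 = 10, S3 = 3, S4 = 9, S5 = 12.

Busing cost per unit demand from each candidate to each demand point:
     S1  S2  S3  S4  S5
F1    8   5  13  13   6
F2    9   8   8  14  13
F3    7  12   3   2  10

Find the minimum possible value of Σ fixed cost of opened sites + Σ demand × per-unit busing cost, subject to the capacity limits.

380

Open {F1, F3}; cheapest assignment that respects the capacities:
  F1 (cap 25, load 22): S2, S5 — cost 10×5 + 12×6 = 122
  F3 (cap 32, load 17): S1, S3, S4 — cost 5×7 + 3×3 + 9×2 = 62
  Shipping 184, fixed 196 → total 380.
  Any other capacity-feasible assignment to {F1, F3} ships for at least 184.
Compare {F2, F3}: its best feasible assignment gives total 450.
Compare {F1, F2, F3}: its best feasible assignment gives total 490.
Every other set of open sites that can feasibly serve all demand totals ≥ 450 even under its best assignment. Minimum: 380.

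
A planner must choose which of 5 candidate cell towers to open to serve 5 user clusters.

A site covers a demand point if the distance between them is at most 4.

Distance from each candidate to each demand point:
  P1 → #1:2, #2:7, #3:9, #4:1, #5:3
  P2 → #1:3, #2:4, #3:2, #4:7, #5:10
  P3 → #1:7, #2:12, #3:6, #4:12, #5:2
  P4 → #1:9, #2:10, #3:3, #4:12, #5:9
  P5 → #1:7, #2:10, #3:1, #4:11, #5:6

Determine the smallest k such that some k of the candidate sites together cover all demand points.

Coverage sets (demand points within 4 of each site):
  P1: {#1, #4, #5}
  P2: {#1, #2, #3}
  P3: {#5}
  P4: {#3}
  P5: {#3}
No single site covers all 5 demand points.
But {P1, P2} covers everything, so the minimum is 2.

2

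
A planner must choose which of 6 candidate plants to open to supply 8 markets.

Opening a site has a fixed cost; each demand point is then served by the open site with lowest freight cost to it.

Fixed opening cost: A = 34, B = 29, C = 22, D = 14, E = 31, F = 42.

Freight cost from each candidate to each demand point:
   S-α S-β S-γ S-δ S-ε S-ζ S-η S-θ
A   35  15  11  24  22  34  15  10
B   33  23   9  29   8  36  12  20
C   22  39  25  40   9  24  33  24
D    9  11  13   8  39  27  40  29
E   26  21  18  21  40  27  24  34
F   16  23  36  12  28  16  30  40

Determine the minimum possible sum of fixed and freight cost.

147

Open {B, D}: assign each demand point to its cheapest open site.
  S-α→D 9, S-β→D 11, S-γ→B 9, S-δ→D 8, S-ε→B 8, S-ζ→D 27, S-η→B 12, S-θ→B 20
  freight cost 104, fixed 43 → total 147.
Compare {A, D}: freight cost 113 + fixed 48 = 161.
Compare {B, C, D}: freight cost 101 + fixed 65 = 166.
Compare {C, D}: freight cost 131 + fixed 36 = 167.
All other subsets cost ≥ 161. Minimum total cost: 147.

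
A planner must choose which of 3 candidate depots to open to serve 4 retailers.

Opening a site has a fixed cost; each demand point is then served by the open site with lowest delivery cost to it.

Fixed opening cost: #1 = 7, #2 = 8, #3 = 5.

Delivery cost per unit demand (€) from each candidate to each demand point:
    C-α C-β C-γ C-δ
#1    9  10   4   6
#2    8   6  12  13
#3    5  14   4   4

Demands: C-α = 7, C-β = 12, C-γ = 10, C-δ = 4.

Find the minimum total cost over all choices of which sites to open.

176

Open {#2, #3}: assign each demand point to its cheapest open site.
  C-α→#3 7×5=35, C-β→#2 12×6=72, C-γ→#3 10×4=40, C-δ→#3 4×4=16
  delivery cost 163, fixed 13 → total 176.
Compare {#1, #2, #3}: delivery cost 163 + fixed 20 = 183.
Compare {#1, #2}: delivery cost 192 + fixed 15 = 207.
Compare {#1, #3}: delivery cost 211 + fixed 12 = 223.
All other subsets cost ≥ 183. Minimum total cost: 176.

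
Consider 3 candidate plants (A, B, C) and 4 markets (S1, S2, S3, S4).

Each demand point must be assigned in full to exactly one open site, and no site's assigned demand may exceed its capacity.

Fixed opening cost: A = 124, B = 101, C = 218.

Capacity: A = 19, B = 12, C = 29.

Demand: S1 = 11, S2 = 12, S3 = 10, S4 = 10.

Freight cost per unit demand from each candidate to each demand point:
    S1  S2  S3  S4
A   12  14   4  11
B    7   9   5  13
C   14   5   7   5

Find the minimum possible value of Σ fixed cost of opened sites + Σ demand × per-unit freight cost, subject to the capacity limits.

670

Open {A, B, C}; cheapest assignment that respects the capacities:
  A (cap 19, load 10): S3 — cost 10×4 = 40
  B (cap 12, load 11): S1 — cost 11×7 = 77
  C (cap 29, load 22): S2, S4 — cost 12×5 + 10×5 = 110
  Shipping 227, fixed 443 → total 670.
  Any other capacity-feasible assignment to {A, B, C} ships for at least 227.
Total demand is 43; every other set of sites either has combined capacity below 43 or cannot fit the demands without splitting one across sites, so {A, B, C} is the only feasible choice of open sites. Minimum: 670.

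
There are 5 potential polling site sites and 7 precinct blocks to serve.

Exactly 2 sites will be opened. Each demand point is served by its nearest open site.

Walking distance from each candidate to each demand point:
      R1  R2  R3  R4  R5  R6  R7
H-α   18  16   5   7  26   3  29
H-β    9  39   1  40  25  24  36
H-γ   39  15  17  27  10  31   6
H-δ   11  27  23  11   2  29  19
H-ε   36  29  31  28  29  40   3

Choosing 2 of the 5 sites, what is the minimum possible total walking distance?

63

Open {H-α, H-δ}.
  R1→H-δ 11, R2→H-α 16, R3→H-α 5, R4→H-α 7, R5→H-δ 2, R6→H-α 3, R7→H-δ 19  ⇒ total 63.
Compare {H-α, H-γ}: total 64.
Compare {H-α, H-ε}: total 78.
No size-2 selection does better; minimum is 63.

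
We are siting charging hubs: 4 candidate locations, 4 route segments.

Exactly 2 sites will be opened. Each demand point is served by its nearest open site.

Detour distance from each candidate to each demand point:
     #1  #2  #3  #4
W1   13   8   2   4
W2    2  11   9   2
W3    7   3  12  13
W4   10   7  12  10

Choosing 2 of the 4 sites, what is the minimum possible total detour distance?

Open {W1, W2}.
  #1→W2 2, #2→W1 8, #3→W1 2, #4→W2 2  ⇒ total 14.
Compare {W1, W3}: total 16.
Compare {W2, W3}: total 16.
No size-2 selection does better; minimum is 14.

14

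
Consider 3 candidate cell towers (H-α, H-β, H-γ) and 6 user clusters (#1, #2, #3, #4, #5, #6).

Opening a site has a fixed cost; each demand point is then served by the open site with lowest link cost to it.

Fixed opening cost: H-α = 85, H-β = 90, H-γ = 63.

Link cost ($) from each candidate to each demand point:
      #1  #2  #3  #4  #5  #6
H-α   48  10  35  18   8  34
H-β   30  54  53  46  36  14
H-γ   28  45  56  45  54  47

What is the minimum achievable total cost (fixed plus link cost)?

238

Open {H-α}: assign each demand point to its cheapest open site.
  #1→H-α 48, #2→H-α 10, #3→H-α 35, #4→H-α 18, #5→H-α 8, #6→H-α 34
  link cost 153, fixed 85 → total 238.
Compare {H-α, H-γ}: link cost 133 + fixed 148 = 281.
Compare {H-α, H-β}: link cost 115 + fixed 175 = 290.
Compare {H-β}: link cost 233 + fixed 90 = 323.
All other subsets cost ≥ 281. Minimum total cost: 238.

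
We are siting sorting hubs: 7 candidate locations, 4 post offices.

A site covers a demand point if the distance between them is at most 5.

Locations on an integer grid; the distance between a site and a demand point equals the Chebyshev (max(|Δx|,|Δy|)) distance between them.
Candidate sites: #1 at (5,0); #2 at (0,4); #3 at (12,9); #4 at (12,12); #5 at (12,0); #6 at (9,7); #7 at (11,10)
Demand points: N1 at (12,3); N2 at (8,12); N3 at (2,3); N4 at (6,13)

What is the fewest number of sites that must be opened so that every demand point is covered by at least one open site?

Coverage sets (demand points within 5 of each site):
  #1: {N3}
  #2: {N3}
  #3: {N2}
  #4: {N2}
  #5: {N1}
  #6: {N1, N2}
  #7: {N2, N4}
No 2 sites suffice: every size-2 union leaves at least one demand point uncovered.
But {#1, #5, #7} covers everything, so the minimum is 3.

3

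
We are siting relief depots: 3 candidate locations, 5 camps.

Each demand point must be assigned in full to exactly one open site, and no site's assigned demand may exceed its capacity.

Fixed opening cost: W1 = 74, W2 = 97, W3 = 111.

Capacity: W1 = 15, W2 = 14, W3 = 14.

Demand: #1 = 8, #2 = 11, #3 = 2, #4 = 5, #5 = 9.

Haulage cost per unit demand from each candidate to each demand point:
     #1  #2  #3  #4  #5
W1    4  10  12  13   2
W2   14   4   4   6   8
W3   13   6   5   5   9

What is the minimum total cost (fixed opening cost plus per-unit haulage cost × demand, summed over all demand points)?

472

Open {W1, W2, W3}; cheapest assignment that respects the capacities:
  W1 (cap 15, load 8): #1 — cost 8×4 = 32
  W2 (cap 14, load 13): #2, #3 — cost 11×4 + 2×4 = 52
  W3 (cap 14, load 14): #4, #5 — cost 5×5 + 9×9 = 106
  Shipping 190, fixed 282 → total 472.
  Any other capacity-feasible assignment to {W1, W2, W3} ships for at least 190.
Total demand is 35 and no other set of sites has combined capacity ≥ 35, so {W1, W2, W3} is the only feasible choice of open sites. Minimum: 472.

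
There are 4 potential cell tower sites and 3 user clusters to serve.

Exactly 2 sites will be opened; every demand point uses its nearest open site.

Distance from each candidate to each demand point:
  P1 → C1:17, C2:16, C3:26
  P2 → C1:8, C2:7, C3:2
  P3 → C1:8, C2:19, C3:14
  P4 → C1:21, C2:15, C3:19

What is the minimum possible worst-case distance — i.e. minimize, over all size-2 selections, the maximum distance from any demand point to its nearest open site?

8

Open {P1, P2}.
  Farthest demand point is C1 at distance 8 (to P2); all others are ≤ 8.
With {P2, P3} the worst case is 8.
With {P2, P4} the worst case is 8.
No size-2 selection achieves below 8.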